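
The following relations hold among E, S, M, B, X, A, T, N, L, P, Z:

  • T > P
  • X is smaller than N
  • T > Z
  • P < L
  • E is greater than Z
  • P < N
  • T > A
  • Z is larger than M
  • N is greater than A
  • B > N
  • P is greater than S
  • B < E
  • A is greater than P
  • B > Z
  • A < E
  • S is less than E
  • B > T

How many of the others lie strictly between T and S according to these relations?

2

The relations place S below T. An element lies strictly between them when it is forced above S and also forced below T.
Above S: {P, A, N, L, B, E}. Below T: {M, Z, P, A}.
Intersection: {P, A} — 2.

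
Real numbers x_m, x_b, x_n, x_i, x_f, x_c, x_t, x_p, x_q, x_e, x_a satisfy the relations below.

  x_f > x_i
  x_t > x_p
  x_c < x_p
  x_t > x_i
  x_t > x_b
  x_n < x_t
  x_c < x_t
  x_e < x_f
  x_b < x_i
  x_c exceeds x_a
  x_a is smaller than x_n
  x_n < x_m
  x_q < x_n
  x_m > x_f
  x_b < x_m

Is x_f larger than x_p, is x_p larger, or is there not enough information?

Following every chain through x_f: above x_f we get x_m; below x_f we get x_b, x_e, x_i.
x_p is not reached, and no chain runs the other way from x_p to x_f.
So the given relations leave the order of x_f and x_p undetermined.

undetermined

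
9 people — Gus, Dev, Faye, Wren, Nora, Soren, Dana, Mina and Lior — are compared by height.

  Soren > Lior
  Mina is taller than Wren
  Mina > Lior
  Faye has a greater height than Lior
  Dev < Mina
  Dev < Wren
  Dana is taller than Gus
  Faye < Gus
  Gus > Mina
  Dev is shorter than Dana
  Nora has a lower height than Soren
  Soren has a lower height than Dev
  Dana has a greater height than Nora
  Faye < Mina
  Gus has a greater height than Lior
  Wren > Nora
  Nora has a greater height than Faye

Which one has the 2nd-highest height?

The consecutive relations fix a unique order: Lior < Faye < Nora < Soren < Dev < Wren < Mina < Gus < Dana.
The 2nd largest is Gus.

Gus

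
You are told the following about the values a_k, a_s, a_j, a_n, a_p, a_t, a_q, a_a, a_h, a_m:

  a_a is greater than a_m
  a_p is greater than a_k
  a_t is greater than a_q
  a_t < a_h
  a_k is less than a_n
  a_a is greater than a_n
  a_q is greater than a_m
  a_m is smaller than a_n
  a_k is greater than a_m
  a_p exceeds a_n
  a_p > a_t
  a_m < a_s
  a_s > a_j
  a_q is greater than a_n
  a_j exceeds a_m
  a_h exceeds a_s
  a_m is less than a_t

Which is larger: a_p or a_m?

a_m < a_k and a_k < a_n give a_m < a_n.
With a_n < a_q: a_m < a_k < a_n < a_q.
With a_q < a_t: a_m < a_k < a_n < a_q < a_t.
With a_t < a_p: a_m < a_k < a_n < a_q < a_t < a_p.
So a_m < a_p; a_p is the larger of the two.

a_p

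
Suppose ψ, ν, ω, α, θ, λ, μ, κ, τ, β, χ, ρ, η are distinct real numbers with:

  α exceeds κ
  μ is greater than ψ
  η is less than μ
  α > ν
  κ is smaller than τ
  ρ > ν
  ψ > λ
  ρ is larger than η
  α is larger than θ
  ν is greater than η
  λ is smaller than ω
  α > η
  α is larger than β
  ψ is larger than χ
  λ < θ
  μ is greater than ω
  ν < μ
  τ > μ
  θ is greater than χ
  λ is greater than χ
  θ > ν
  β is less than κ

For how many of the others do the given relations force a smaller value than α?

7

The elements the relations force below α are η, χ, ν, β, κ, λ, θ — no chain reaches any other.
That is 7.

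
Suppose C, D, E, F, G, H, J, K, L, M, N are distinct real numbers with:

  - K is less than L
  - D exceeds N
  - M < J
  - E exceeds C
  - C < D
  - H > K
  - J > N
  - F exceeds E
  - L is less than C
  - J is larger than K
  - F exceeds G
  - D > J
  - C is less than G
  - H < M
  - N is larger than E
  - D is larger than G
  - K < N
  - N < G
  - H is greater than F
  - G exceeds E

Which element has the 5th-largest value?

The consecutive relations fix a unique order: K < L < C < E < N < G < F < H < M < J < D.
Counting 5 from the largest end gives F.

F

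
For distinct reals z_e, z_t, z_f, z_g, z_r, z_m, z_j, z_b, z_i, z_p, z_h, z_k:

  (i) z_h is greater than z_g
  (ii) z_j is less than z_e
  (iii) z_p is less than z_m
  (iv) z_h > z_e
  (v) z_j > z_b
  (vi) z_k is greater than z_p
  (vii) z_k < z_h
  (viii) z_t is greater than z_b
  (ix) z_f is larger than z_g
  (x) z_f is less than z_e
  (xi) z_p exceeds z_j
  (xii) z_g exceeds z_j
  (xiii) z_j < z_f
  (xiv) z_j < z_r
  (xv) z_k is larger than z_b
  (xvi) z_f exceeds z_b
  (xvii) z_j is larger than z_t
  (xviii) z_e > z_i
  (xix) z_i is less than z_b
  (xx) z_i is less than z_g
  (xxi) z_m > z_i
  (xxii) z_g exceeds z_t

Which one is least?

z_i

Chaining upward from z_i: directly above it, z_b, z_m, z_g, z_e; then z_t, z_j, z_k, z_f, z_h; then z_p, z_r.
That covers every other element, and nothing is given below z_i, so z_i is the least.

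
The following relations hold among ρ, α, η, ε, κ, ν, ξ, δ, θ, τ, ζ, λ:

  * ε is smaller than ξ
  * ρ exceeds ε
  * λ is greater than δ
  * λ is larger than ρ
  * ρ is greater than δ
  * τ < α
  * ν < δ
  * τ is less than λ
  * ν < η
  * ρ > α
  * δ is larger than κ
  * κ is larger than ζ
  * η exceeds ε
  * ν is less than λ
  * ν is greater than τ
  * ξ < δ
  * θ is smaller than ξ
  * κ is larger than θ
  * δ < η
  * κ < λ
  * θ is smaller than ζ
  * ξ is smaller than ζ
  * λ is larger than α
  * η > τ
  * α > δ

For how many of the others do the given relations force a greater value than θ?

8

The elements the relations force above θ are ξ, ζ, κ, δ, η, α, ρ, λ — no chain reaches any other.
That is 8.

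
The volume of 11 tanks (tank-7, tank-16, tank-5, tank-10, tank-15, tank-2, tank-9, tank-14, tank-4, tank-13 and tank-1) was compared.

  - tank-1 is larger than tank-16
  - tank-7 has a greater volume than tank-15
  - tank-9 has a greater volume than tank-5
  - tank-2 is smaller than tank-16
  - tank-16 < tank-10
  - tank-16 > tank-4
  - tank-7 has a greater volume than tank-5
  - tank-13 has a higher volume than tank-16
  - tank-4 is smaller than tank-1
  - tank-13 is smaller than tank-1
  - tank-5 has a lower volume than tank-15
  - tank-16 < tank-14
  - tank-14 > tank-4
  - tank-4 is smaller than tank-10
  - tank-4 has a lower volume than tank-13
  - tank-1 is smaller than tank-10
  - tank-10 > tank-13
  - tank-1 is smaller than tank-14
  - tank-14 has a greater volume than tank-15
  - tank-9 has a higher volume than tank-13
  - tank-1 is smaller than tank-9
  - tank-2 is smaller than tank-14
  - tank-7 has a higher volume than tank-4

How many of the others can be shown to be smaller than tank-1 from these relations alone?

Directly below tank-1: tank-4, tank-16, tank-13.
One step further: tank-2 (4 so far).
No other element is forced below tank-1 by the given relations, so the count is 4.

4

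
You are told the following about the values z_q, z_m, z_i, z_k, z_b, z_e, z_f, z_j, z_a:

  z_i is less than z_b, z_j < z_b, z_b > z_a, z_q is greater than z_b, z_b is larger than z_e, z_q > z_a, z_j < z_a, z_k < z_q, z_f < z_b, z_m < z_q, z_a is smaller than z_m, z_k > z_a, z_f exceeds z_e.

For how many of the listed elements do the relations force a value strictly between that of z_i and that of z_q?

1

The relations place z_i below z_q. An element lies strictly between them when it is forced above z_i and also forced below z_q.
Above z_i: {z_b}. Below z_q: {z_j, z_e, z_f, z_a, z_m, z_k, z_b}.
Intersection: {z_b} — 1.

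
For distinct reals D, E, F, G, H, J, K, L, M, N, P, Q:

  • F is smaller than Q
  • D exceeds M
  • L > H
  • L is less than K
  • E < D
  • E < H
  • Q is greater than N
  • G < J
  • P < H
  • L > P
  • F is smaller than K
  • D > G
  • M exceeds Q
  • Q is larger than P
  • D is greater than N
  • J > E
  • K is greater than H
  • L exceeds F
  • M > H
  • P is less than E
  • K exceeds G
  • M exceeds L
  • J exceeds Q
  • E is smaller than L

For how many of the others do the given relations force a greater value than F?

6

Directly above F: L, Q, K.
One step further: M, J (5 so far).
One step further: D (6 so far).
Nothing else is reachable above F; 6 in all.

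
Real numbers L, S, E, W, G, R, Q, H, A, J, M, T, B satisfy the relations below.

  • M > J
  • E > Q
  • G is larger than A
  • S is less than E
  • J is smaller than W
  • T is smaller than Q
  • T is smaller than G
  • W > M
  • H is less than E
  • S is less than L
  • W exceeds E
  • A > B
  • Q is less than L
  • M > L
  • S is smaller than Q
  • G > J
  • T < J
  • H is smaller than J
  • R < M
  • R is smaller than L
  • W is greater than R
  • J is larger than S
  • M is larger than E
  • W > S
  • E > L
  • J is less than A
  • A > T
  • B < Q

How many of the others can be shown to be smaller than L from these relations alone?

From L the given relations immediately reach R, S, Q.
From those, B, T — 5 in total.
Nothing else is reachable below L; 5 in all.

5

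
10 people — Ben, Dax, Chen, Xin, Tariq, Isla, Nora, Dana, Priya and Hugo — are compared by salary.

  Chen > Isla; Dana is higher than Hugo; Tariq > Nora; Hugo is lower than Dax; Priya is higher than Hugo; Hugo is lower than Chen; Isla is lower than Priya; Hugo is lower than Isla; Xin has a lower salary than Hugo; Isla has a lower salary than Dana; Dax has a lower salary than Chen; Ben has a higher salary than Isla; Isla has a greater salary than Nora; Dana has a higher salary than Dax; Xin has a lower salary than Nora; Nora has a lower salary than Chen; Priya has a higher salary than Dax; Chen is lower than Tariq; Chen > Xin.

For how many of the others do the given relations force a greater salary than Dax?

From Dax the given relations immediately reach Chen, Dana, Priya.
From those, Tariq — 4 in total.
No other element is forced above Dax by the given relations, so the count is 4.

4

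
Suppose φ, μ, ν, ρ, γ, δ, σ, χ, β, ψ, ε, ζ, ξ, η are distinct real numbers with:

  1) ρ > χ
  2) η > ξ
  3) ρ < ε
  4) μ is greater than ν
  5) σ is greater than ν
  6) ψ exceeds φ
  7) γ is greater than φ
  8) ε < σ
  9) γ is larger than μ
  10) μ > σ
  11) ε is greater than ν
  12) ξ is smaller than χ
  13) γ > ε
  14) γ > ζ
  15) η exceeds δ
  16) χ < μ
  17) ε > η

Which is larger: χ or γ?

γ

χ < ρ and ρ < ε give χ < ε.
With ε < σ: χ < ρ < ε < σ.
With σ < μ: χ < ρ < ε < σ < μ.
With μ < γ: χ < ρ < ε < σ < μ < γ.
So χ < γ; γ is the larger of the two.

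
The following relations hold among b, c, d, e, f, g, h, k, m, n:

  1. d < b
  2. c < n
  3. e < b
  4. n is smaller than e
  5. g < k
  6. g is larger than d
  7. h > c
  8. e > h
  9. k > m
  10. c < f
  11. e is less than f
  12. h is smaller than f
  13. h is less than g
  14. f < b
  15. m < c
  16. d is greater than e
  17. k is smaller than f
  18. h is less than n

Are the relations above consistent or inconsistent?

consistent

The single ordering m < c < h < n < e < d < g < k < f < b satisfies every listed relation, so no contradiction arises.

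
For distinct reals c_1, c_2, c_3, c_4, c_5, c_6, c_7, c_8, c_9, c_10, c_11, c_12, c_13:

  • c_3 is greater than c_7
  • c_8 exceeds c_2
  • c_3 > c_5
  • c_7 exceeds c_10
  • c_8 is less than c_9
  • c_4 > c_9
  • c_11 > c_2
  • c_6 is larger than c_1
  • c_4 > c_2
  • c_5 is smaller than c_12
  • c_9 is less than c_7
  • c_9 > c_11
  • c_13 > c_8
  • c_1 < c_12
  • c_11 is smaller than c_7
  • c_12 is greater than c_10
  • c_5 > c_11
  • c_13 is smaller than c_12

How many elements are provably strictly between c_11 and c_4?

1

Chaining upward from c_11 reaches: c_9, c_5, c_7, c_3, c_12.
Chaining downward from c_4 reaches: c_2, c_8, c_9.
Strictly between c_11 and c_4 are those in both lists: c_9 — 1 element.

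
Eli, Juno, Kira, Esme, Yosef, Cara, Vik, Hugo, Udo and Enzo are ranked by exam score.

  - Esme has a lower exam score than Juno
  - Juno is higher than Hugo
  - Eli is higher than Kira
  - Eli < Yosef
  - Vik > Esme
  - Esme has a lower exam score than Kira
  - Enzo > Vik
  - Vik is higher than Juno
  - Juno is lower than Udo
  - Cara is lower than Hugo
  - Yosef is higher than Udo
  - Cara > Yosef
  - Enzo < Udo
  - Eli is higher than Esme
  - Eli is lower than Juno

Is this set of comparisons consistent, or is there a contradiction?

Chaining the given relations yields Yosef < Cara < Hugo < Juno < Vik < Enzo < Udo, so Yosef < Udo. But one relation states Udo < Yosef. These cannot both hold.

inconsistent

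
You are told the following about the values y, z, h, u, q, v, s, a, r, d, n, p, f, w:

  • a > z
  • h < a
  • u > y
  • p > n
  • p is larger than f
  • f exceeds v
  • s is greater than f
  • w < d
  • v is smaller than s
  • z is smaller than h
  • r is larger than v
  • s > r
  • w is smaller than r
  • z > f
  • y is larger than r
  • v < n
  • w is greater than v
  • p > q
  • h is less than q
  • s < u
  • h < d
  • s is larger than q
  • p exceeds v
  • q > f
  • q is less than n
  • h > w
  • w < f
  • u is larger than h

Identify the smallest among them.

Chaining upward from v: directly above it, w, f, r, s, n, p; then z, h, q, y, d, u; then a.
That covers every other element, and nothing is given below v, so v is the smallest.

v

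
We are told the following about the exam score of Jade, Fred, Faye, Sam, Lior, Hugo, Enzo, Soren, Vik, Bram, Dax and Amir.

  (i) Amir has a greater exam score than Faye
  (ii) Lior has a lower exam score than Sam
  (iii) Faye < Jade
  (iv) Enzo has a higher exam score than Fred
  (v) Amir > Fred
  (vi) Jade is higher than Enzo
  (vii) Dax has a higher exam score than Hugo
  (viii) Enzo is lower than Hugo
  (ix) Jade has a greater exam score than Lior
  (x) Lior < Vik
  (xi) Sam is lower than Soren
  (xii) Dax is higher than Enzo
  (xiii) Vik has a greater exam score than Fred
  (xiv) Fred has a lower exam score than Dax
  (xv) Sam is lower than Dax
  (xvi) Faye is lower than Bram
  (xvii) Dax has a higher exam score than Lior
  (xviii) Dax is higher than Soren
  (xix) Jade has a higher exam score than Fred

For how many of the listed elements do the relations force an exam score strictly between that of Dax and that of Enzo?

1

Chaining upward from Enzo reaches: Jade, Hugo.
Chaining downward from Dax reaches: Fred, Lior, Sam, Soren, Hugo.
Strictly between Enzo and Dax are those in both lists: Hugo — 1 element.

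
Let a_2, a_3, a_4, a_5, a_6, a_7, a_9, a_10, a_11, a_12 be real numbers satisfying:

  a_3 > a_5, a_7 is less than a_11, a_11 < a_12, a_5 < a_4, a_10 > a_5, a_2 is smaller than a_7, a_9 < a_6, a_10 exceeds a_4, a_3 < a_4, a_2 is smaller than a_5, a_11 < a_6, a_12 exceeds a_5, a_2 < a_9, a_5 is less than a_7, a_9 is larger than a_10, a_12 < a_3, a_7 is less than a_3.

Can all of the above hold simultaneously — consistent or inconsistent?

consistent

Every relation is compatible with a_2 < a_5 < a_7 < a_11 < a_12 < a_3 < a_4 < a_10 < a_9 < a_6; the set is consistent.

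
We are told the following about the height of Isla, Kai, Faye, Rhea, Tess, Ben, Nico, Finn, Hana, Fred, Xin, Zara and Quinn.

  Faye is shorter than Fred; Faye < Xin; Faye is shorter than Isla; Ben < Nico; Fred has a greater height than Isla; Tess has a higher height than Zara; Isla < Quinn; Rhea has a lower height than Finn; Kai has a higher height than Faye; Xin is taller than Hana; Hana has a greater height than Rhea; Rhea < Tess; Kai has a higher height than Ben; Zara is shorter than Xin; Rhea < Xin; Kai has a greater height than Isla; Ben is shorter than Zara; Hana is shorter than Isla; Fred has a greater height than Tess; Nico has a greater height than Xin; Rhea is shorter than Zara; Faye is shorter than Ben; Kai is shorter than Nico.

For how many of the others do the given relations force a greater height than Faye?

9

The elements the relations force above Faye are Ben, Isla, Kai, Zara, Xin, Quinn, Tess, Nico, Fred — no chain reaches any other.
That is 9.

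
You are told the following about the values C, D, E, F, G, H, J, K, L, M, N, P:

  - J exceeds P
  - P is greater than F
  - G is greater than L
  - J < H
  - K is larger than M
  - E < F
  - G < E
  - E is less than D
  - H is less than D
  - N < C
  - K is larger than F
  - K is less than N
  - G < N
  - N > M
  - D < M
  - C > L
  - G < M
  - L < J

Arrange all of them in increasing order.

L < G < E < F < P < J < H < D < M < K < N < C

Nothing is placed below L, so it is least; from there L < G; G < E; E < F; F < P; P < J; J < H; H < D; D < M; M < K; K < N; N < C, each given directly.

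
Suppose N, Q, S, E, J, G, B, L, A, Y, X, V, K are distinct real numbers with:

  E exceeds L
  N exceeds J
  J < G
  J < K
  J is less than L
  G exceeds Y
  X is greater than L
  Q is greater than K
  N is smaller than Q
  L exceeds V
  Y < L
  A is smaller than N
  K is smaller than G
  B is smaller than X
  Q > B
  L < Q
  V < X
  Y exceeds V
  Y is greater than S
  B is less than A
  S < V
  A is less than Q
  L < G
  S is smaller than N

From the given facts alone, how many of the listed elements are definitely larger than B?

The elements the relations force above B are A, N, X, Q — no chain reaches any other.
That is 4.

4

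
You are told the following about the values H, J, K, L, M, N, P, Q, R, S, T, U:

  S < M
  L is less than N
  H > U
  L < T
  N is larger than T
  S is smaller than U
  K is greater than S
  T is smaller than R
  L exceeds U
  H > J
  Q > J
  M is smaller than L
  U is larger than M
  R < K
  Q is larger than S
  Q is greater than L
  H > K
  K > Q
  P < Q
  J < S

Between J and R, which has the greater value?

J < S < M < U < L < T < R, by transitivity through S, M, U, L, T.
So J < R; R is the larger of the two.

R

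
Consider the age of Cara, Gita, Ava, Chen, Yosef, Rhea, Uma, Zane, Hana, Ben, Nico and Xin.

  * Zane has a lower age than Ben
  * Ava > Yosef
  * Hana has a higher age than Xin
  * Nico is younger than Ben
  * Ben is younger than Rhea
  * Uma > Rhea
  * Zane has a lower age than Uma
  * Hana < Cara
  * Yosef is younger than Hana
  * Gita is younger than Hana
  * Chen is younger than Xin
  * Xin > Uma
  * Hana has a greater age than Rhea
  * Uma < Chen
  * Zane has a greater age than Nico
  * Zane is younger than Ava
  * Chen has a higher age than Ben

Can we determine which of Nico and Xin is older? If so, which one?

Xin

Link the given pairs in sequence: Nico < Zane; Zane < Ben; Ben < Rhea; Rhea < Uma; Uma < Chen; Chen < Xin.
Together: Nico < Zane < Ben < Rhea < Uma < Chen < Xin.
So Xin is older.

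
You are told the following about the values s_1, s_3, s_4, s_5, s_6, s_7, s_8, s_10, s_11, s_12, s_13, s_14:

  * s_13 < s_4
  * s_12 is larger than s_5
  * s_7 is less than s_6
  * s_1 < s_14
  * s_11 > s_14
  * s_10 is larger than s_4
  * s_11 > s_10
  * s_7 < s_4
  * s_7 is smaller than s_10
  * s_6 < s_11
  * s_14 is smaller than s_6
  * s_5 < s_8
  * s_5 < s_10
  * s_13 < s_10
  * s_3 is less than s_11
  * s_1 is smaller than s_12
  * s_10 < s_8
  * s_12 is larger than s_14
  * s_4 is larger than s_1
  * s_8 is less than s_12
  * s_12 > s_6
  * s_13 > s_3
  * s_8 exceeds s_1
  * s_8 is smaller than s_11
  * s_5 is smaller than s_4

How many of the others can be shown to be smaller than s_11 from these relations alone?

The elements the relations force below s_11 are s_5, s_1, s_7, s_3, s_13, s_4, s_10, s_14, s_8, s_6 — no chain reaches any other.
That is 10.

10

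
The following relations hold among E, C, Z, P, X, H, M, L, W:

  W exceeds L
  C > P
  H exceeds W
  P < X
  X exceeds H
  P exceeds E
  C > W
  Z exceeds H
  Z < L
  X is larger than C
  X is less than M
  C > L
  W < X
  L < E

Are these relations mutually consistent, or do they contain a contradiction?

inconsistent

We have L < W stated directly, yet also W < H < Z < L by chaining the others — so W < L. Contradiction.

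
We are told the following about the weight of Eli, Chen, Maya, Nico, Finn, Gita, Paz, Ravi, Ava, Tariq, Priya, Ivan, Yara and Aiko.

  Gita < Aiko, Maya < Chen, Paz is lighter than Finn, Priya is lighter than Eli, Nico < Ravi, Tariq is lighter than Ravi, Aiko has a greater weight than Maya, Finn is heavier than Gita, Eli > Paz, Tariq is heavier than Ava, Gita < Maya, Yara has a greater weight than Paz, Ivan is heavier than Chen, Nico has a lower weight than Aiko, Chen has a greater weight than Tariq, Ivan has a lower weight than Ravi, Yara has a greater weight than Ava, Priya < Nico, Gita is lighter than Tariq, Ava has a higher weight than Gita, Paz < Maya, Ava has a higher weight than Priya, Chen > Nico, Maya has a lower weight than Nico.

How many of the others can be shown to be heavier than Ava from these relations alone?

The elements the relations force above Ava are Yara, Tariq, Chen, Ivan, Ravi — no chain reaches any other.
That is 5.

5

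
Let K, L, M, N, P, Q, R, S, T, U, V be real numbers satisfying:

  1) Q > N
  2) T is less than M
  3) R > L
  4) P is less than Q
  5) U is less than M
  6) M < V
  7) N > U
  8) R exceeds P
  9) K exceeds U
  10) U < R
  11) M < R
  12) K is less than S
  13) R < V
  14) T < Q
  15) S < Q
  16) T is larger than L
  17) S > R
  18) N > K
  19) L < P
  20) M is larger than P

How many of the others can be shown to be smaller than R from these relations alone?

Directly below R: U, L, P, M.
One step further: T (5 so far).
Nothing else is reachable below R; 5 in all.

5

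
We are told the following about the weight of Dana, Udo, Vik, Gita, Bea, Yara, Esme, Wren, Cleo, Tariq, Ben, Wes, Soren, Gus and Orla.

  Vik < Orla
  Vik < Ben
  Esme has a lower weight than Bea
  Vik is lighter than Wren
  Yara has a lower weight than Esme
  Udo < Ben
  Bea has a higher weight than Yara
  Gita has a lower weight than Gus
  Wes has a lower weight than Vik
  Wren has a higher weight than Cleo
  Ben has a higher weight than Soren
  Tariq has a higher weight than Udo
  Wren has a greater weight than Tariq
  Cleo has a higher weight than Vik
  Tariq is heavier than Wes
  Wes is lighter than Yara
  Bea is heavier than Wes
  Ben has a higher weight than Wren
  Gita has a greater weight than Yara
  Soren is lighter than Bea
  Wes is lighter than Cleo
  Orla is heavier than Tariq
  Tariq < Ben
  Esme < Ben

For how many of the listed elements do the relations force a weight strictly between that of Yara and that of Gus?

The relations place Yara below Gus. An element lies strictly between them when it is forced above Yara and also forced below Gus.
Above Yara: {Esme, Bea, Ben, Gita}. Below Gus: {Wes, Gita}.
Intersection: {Gita} — 1.

1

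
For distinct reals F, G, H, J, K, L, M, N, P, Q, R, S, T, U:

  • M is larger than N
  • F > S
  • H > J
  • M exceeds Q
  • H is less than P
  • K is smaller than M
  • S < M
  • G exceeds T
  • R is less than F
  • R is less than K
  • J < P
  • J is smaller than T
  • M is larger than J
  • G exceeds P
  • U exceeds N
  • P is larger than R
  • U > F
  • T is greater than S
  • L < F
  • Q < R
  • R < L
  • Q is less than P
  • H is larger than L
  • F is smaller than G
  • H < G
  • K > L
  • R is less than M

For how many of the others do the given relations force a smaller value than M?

7

The elements the relations force below M are S, Q, R, L, N, J, K — no chain reaches any other.
That is 7.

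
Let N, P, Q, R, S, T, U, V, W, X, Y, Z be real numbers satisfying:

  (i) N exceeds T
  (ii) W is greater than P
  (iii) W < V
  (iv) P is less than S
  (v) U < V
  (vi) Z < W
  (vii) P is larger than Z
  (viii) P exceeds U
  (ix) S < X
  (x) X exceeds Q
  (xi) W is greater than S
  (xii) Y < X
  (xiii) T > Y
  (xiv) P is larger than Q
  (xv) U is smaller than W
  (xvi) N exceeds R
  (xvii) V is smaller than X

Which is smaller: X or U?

Chaining the given relations: U < P < S < W < V < X.
So U < X; U is the smaller of the two.

U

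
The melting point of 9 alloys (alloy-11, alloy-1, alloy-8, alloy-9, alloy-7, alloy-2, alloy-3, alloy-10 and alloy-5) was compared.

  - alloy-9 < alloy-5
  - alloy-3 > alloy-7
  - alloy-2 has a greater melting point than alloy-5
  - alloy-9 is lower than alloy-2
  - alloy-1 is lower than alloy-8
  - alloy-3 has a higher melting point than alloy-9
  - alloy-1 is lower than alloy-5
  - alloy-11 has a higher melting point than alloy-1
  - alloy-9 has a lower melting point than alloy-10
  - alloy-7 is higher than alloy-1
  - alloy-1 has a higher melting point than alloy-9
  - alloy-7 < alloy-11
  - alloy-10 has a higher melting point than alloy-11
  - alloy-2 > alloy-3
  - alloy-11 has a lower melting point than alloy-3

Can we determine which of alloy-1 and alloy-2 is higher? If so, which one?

The relevant relations are alloy-1 < alloy-7; alloy-7 < alloy-11; alloy-11 < alloy-3; alloy-3 < alloy-2.
Together: alloy-1 < alloy-7 < alloy-11 < alloy-3 < alloy-2.
So alloy-2 is higher.

alloy-2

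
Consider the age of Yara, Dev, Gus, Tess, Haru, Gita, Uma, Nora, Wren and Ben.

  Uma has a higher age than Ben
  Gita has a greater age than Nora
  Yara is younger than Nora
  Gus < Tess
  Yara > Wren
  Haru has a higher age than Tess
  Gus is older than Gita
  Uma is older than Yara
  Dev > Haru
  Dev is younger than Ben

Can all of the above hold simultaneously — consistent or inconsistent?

Every relation is compatible with Wren < Yara < Nora < Gita < Gus < Tess < Haru < Dev < Ben < Uma; the set is consistent.

consistent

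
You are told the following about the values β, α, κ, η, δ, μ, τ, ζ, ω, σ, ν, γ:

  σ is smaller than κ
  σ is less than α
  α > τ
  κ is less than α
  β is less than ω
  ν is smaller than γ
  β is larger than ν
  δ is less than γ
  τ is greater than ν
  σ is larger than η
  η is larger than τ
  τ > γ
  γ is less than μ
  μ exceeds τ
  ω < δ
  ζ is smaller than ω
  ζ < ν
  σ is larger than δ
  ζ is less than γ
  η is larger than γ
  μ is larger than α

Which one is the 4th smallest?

ω

The consecutive relations fix a unique order: ζ < ν < β < ω < δ < γ < τ < η < σ < κ < α < μ.
The 4th smallest is ω.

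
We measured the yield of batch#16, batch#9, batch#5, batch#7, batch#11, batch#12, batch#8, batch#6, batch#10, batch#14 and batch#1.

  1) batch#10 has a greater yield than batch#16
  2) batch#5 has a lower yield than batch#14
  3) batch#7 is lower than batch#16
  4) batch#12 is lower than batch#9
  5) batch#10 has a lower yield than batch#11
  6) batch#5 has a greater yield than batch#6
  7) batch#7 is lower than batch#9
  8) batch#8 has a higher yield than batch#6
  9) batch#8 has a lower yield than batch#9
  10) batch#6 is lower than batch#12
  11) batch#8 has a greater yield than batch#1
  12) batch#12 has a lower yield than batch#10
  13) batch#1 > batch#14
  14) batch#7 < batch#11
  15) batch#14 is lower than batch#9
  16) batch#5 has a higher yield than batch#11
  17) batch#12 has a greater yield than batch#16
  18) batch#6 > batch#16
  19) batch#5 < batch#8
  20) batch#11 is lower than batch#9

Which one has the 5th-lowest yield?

batch#10

The consecutive relations fix a unique order: batch#7 < batch#16 < batch#6 < batch#12 < batch#10 < batch#11 < batch#5 < batch#14 < batch#1 < batch#8 < batch#9.
Counting 5 from the smallest end gives batch#10.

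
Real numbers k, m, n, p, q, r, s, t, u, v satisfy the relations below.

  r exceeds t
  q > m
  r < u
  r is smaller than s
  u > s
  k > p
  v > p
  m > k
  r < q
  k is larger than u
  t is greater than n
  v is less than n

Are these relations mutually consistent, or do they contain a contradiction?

consistent

The single ordering p < v < n < t < r < s < u < k < m < q satisfies every listed relation, so no contradiction arises.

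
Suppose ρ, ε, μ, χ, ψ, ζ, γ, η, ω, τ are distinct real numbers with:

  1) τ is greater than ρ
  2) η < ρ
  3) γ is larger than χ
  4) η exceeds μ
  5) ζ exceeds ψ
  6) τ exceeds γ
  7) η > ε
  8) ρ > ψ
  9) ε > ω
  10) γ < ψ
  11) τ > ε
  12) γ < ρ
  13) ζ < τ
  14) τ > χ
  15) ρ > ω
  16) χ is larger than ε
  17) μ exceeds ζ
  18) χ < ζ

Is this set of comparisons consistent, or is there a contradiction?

consistent

The single ordering ω < ε < χ < γ < ψ < ζ < μ < η < ρ < τ satisfies every listed relation, so no contradiction arises.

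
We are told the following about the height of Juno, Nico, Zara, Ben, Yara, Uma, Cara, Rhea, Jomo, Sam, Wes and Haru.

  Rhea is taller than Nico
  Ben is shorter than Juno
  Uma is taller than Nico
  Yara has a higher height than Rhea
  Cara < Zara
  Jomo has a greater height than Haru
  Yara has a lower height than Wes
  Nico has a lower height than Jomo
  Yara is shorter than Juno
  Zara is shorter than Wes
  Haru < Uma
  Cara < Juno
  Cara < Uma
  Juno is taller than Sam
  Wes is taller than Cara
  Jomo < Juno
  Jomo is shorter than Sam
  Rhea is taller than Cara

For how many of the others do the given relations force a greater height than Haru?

The elements the relations force above Haru are Jomo, Sam, Uma, Juno — no chain reaches any other.
That is 4.

4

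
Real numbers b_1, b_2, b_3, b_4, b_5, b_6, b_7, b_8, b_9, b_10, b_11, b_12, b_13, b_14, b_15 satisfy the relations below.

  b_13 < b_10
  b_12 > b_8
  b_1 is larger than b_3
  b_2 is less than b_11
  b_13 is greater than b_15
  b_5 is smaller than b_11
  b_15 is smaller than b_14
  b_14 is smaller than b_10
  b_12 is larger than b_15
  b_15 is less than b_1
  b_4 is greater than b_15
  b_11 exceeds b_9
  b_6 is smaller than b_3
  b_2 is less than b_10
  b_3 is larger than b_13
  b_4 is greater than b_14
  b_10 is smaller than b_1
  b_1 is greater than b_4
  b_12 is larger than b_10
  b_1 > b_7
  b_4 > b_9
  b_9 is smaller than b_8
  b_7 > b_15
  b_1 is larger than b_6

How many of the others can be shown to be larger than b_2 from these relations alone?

Directly above b_2: b_10, b_11.
One step further: b_1, b_12 (4 so far).
No other element is forced above b_2 by the given relations, so the count is 4.

4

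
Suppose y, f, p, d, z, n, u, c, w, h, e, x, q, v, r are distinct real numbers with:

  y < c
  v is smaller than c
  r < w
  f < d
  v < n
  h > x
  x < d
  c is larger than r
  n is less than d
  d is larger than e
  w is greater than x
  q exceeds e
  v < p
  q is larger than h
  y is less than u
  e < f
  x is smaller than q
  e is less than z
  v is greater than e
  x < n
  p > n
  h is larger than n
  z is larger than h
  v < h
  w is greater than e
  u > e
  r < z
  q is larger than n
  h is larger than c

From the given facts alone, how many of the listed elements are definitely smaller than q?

8

Directly below q: e, x, n, h.
One step further: v, c (6 so far).
One step further: y, r (8 so far).
Nothing else is reachable below q; 8 in all.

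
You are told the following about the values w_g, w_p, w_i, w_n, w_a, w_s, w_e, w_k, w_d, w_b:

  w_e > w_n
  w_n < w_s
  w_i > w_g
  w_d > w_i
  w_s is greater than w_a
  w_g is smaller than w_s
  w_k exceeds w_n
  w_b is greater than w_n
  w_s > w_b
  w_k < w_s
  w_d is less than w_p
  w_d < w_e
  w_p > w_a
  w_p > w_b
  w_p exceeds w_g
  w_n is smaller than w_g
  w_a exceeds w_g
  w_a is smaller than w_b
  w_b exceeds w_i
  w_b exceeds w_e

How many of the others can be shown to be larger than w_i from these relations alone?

From w_i the given relations immediately reach w_d, w_b.
From those, w_e, w_p, w_s — 5 in total.
Nothing else is reachable above w_i; 5 in all.

5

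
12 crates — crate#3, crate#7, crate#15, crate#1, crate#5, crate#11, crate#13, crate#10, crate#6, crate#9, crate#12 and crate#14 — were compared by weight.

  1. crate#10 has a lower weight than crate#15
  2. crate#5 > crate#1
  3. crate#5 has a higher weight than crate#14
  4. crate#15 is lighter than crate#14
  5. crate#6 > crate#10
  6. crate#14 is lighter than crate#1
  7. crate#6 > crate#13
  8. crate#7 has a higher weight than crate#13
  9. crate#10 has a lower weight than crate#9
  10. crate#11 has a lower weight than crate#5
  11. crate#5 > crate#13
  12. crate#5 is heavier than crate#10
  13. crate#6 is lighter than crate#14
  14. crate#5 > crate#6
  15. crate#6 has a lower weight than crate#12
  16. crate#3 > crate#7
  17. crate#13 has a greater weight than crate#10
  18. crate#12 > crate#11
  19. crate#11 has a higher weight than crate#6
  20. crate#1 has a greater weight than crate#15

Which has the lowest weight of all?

crate#10

crate#13 is not least since crate#10 < crate#13; crate#7 is not least since crate#13 < crate#7; crate#15 is not least since crate#10 < crate#15; crate#6 is not least since crate#10 < crate#6; crate#3 is not least since crate#7 < crate#3; crate#9 is not least since crate#10 < crate#9; crate#11 is not least since crate#6 < crate#11; crate#14 is not least since crate#6 < crate#14; crate#1 is not least since crate#14 < crate#1; crate#5 is not least since crate#11 < crate#5; crate#12 is not least since crate#6 < crate#12.
Only crate#10 has nothing below it, so crate#10 is the lowest weight.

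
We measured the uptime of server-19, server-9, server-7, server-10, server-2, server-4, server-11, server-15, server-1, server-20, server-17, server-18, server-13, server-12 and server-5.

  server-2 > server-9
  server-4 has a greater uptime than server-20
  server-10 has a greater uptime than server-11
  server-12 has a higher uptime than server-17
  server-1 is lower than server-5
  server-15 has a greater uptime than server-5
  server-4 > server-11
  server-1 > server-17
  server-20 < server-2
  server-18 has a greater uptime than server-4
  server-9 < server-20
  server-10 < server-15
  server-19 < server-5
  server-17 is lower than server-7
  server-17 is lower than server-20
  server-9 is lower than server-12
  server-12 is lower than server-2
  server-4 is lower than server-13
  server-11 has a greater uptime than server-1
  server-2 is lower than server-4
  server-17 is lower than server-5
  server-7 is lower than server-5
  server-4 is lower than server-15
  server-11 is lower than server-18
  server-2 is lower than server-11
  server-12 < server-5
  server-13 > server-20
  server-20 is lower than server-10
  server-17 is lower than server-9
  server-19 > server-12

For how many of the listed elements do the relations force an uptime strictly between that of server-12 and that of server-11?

The relations place server-12 below server-11. An element lies strictly between them when it is forced above server-12 and also forced below server-11.
Above server-12: {server-19, server-2, server-4, server-18, server-10, server-5, server-15, server-13}. Below server-11: {server-17, server-9, server-1, server-20, server-2}.
Intersection: {server-2} — 1.

1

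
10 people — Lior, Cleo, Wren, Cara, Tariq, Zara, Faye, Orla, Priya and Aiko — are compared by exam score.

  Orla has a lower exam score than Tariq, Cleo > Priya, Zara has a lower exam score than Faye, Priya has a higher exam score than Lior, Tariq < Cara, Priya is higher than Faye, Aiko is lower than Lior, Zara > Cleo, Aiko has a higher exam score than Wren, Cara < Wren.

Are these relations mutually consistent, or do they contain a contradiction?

Chaining the given relations yields Priya < Cleo < Zara < Faye, so Priya < Faye. But one relation states Faye < Priya. These cannot both hold.

inconsistent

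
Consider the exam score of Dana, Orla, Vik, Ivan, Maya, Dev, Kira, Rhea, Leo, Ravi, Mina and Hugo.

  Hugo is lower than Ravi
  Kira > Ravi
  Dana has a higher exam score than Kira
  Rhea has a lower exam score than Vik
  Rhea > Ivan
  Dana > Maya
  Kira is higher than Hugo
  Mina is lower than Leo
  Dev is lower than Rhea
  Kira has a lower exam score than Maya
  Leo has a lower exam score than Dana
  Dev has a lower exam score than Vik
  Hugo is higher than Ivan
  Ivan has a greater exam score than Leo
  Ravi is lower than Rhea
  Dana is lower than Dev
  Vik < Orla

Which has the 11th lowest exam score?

Vik

Piecing the relations together gives one ordering: Mina < Leo < Ivan < Hugo < Ravi < Kira < Maya < Dana < Dev < Rhea < Vik < Orla.
The 11th smallest is Vik.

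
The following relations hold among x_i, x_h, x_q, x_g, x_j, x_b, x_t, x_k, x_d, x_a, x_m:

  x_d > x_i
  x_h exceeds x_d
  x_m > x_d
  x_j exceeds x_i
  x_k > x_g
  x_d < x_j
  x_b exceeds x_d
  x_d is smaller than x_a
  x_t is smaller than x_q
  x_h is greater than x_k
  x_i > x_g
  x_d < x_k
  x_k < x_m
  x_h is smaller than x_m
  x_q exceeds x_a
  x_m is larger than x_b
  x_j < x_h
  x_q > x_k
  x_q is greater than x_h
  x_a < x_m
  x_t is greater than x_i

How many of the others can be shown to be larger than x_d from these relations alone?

Directly above x_d: x_b, x_a, x_j, x_k, x_h, x_m.
One step further: x_q (7 so far).
Nothing else is reachable above x_d; 7 in all.

7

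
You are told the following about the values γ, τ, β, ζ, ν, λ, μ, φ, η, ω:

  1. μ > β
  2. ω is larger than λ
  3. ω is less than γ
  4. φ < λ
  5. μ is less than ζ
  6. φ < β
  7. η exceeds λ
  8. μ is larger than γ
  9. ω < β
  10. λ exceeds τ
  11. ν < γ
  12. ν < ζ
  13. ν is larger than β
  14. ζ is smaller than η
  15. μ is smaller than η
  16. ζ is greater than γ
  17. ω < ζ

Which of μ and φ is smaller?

The relevant relations are φ < λ; λ < ω; ω < β; β < ν; ν < γ; γ < μ.
Together: φ < λ < ω < β < ν < γ < μ.
So φ < μ; φ is the smaller of the two.

φ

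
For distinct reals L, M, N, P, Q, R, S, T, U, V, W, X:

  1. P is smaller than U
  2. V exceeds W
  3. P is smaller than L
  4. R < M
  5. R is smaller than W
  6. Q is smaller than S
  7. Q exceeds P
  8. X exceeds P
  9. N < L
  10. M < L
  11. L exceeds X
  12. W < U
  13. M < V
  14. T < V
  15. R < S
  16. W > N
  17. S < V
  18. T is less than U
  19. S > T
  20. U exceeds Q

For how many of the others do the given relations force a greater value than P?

From P the given relations immediately reach Q, X, L, U.
From those, S — 5 in total.
From those, V — 6 in total.
No other element is forced above P by the given relations, so the count is 6.

6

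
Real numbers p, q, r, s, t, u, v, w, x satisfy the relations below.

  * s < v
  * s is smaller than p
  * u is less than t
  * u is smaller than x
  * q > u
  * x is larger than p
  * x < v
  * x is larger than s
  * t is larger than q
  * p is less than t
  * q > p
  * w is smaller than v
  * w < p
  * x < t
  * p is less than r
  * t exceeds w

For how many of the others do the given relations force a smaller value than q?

The elements the relations force below q are s, w, u, p — no chain reaches any other.
That is 4.

4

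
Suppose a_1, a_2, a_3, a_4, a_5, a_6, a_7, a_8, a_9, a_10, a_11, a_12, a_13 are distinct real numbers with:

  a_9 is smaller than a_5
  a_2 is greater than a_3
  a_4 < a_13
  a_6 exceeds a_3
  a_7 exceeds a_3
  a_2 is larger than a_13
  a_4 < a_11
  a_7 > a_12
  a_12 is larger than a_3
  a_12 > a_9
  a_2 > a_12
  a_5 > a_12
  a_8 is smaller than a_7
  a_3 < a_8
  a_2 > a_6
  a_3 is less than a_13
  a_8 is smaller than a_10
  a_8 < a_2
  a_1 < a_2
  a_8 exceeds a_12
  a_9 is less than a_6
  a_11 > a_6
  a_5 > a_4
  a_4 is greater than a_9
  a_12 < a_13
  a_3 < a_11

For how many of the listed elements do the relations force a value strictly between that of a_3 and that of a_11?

1

Chaining upward from a_3 reaches: a_12, a_6, a_8, a_7, a_13, a_10, a_5, a_2.
Chaining downward from a_11 reaches: a_9, a_6, a_4.
Strictly between a_3 and a_11 are those in both lists: a_6 — 1 element.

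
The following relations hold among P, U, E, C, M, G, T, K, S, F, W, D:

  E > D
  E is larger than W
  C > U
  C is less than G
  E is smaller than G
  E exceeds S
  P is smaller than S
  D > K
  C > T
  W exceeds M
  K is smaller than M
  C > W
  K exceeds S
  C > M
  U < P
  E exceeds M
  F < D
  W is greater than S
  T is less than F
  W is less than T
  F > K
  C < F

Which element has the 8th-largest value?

M

Chaining the given pairs: U < P < S < K < M < W < T < C < F < D < E < G.
The 8th largest is M.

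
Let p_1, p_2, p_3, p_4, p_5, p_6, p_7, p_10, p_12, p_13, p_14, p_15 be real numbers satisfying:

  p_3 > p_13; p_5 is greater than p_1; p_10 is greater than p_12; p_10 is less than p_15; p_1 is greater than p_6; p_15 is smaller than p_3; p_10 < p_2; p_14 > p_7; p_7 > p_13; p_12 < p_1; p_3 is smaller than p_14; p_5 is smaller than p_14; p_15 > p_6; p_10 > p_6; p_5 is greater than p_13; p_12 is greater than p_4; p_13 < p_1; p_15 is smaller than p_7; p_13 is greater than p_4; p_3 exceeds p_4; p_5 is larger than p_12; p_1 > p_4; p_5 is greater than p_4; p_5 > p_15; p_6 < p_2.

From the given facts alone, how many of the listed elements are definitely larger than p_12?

8

The elements the relations force above p_12 are p_10, p_15, p_1, p_2, p_7, p_5, p_3, p_14 — no chain reaches any other.
That is 8.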